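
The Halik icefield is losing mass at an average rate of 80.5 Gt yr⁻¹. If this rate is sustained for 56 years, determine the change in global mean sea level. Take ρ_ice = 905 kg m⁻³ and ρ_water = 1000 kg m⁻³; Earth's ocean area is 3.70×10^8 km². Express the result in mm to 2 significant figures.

Total mass lost = 80.5 Gt/yr × 56 yr = 4508 Gt = 4.508×10^15 kg.
ρ_w = 1000 kg m⁻³, so water volume = 4.508×10^15 / 1000 = 4.508×10^12 m³.
Δh = 4.508×10^12 / 3.70×10^14 = 0.0122 m = 12 mm.

≈ 12 mm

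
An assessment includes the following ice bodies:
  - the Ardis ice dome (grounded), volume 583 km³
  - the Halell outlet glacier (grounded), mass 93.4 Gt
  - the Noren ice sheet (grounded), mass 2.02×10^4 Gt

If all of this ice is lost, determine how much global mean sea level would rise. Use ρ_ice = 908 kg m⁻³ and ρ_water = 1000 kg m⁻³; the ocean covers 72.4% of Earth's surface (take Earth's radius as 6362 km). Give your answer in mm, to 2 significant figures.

≈ 57 mm

Ardis: 583 km³ × (908/1000) = 529.4 km³ of water.
Halell: 93.4 Gt = 9.340×10^13 kg; dividing by ρ_w = 1000 kg m⁻³ gives 9.340×10^10 m³ of water.
Noren: 2.02×10^4 Gt = 2.020×10^16 kg; dividing by ρ_w = 1000 kg m⁻³ gives 2.020×10^13 m³ of water.
Total added water ≈ 2.082×10^13 m³ over 3.68×10^14 m² → Δh = 0.0565 m = 57 mm.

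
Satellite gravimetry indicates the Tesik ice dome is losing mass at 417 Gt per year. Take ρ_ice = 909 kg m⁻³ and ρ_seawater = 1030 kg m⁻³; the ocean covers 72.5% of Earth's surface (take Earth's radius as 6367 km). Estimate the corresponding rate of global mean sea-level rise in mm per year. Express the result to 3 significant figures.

≈ 1.10 mm/yr

ρ_w = 1030 kg m⁻³. Annual water volume added = 417 Gt / ρ_w = 4.170×10^14 kg / 1030 kg m⁻³ = 4.049×10^11 m³.
Δh per year = 4.049×10^11 / 3.69×10^14 = 1.10×10^-3 m = 1.10 mm.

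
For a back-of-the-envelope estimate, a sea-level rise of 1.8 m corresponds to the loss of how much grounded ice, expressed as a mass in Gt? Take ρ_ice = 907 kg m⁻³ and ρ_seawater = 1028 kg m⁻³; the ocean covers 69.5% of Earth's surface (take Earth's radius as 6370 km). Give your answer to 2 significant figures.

Required water volume = Δh × A = 1.8 m × 3.54×10^14 m² = 6.379×10^14 m³.
ρ_w = 1028 kg m⁻³, so the mass of water = 6.379×10^14 m³ × 1028 kg m⁻³ = 6.558×10^17 kg = 6.6×10^5 Gt (and the same mass of ice, by conservation).

≈ 6.6×10^5 Gt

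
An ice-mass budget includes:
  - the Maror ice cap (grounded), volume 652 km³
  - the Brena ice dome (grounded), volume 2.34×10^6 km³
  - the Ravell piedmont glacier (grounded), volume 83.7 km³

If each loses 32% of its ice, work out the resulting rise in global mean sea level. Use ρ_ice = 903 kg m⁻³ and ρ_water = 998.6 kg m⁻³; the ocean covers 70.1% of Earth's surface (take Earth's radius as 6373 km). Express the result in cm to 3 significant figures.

Maror: 0.32 × 652 km³ × (903/998.6) = 188.7 km³ of water.
Brena: 0.32 × 2.34×10^6 km³ × (903/998.6) = 6.771×10^5 km³ of water.
Ravell: 0.32 × 83.7 km³ × (903/998.6) = 24.22 km³ of water.
Total added water ≈ 6.773×10^14 m³ over 3.58×10^14 m² → Δh = 1.89 m = 189 cm.

≈ 189 cm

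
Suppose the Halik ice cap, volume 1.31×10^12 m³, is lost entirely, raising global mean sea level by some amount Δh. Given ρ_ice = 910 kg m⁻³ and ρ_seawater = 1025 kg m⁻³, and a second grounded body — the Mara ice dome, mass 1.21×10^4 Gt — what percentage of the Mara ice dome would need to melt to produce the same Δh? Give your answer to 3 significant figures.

Equal sea-level rise means equal mass of meltwater, i.e. equal mass of ice lost.
Ice mass of Halik: 1.192×10^15 kg; ice mass of Mara: 1.210×10^16 kg.
Fraction required = 1.192×10^15 / 1.210×10^16 = 0.0985 → 9.85 %.

≈ 9.85 %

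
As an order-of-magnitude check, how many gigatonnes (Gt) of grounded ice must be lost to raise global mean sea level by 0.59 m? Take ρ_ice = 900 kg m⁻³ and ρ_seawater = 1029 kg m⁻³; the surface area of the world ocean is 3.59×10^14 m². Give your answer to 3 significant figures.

≈ 2.18×10^5 Gt

Required water volume = Δh × A = 0.59 m × 3.59×10^14 m² = 2.118×10^14 m³.
ρ_w = 1029 kg m⁻³, so the mass of water = 2.118×10^14 m³ × 1029 kg m⁻³ = 2.180×10^17 kg = 2.18×10^5 Gt (and the same mass of ice, by conservation).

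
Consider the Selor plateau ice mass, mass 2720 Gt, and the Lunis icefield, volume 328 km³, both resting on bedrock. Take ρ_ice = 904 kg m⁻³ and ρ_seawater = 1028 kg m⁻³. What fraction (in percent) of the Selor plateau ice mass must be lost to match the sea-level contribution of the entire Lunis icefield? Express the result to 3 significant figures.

≈ 10.9 %

Equal sea-level rise means equal mass of meltwater, i.e. equal mass of ice lost.
Ice mass of Lunis: 2.965×10^14 kg; ice mass of Selor: 2.720×10^15 kg.
Fraction required = 2.965×10^14 / 2.720×10^15 = 0.109 → 10.9 %.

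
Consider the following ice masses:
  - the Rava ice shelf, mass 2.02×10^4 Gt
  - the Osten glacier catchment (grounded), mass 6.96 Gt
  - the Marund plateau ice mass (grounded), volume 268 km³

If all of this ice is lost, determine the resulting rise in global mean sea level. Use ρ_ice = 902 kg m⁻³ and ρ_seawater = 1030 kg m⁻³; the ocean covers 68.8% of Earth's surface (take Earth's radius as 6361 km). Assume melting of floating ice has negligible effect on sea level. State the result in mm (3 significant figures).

The Rava ice shelf is floating and already displaces its own weight of water, so its melt adds essentially nothing to sea level.
Osten: 6.96 Gt = 6.960×10^12 kg; dividing by ρ_w = 1030 kg m⁻³ gives 6.757×10^9 m³ of water.
Marund: 268 km³ × (902/1030) = 234.7 km³ of water.
Total added water ≈ 2.415×10^11 m³ over 3.50×10^14 m² → Δh = 6.90×10^-4 m = 0.690 mm.

≈ 0.690 mm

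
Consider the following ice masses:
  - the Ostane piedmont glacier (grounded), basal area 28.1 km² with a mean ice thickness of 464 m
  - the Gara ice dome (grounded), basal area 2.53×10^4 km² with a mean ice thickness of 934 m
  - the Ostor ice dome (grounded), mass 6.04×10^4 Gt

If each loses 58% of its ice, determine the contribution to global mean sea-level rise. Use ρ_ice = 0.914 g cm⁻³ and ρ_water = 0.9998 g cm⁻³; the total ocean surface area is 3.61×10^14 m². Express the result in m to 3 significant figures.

Ostane: ice volume = 28.1 km² × 464 m = 13.04 km³; 0.58 × 13.04 × (914/999.8) = 6.913 km³ of water.
Gara: ice volume = 2.53×10^4 km² × 934 m = 2.363×10^4 km³; 0.58 × 2.363×10^4 × (914/999.8) = 1.253×10^4 km³ of water.
Ostor: 0.58 × 6.04×10^4 Gt = 3.503×10^16 kg; dividing by ρ_w = 0.9998 g cm⁻³ = 999.8 kg m⁻³ gives 3.504×10^13 m³ of water.
Total added water ≈ 4.758×10^13 m³ over 3.61×10^14 m² → Δh = 0.132 m.

≈ 0.132 m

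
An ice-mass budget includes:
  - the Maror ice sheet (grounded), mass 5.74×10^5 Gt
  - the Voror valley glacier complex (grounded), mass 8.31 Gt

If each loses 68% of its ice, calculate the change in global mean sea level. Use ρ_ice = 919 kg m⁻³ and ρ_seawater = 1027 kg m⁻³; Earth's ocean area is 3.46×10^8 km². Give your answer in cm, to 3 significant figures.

≈ 110 cm

Maror: 0.68 × 5.74×10^5 Gt = 3.903×10^17 kg; dividing by ρ_w = 1027 kg m⁻³ gives 3.801×10^14 m³ of water.
Voror: 0.68 × 8.31 Gt = 5.651×10^12 kg; dividing by ρ_w = 1027 kg m⁻³ gives 5.502×10^9 m³ of water.
Total added water ≈ 3.801×10^14 m³ over 3.46×10^14 m² → Δh = 1.10 m = 110 cm.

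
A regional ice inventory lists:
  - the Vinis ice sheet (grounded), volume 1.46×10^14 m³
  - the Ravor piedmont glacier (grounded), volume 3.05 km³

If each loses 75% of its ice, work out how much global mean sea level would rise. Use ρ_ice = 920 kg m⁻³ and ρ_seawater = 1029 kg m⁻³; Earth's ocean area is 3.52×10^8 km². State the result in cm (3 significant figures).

Vinis: 0.75 × 1.46×10^14 m³ × (920/1029) = 9.790×10^13 m³ of water.
Ravor: 0.75 × 3.05 km³ × (920/1029) = 2.045 km³ of water.
Total added water ≈ 9.790×10^13 m³ over 3.52×10^14 m² → Δh = 0.278 m = 27.8 cm.

≈ 27.8 cm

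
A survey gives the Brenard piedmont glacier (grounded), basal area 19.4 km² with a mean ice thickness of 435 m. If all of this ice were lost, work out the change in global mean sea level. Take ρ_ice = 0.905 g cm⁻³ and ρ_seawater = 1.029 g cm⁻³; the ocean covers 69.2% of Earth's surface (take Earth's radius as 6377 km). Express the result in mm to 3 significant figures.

Brenard: ice volume = 19.4 km² × 435 m = 8.439 km³; 8.439 × (905/1029) = 7.422 km³ of water.
Spread over 3.54×10^14 m² of ocean, Δh = 7.422×10^9 / 3.54×10^14 = 2.10×10^-5 m = 0.0210 mm.

≈ 0.0210 mm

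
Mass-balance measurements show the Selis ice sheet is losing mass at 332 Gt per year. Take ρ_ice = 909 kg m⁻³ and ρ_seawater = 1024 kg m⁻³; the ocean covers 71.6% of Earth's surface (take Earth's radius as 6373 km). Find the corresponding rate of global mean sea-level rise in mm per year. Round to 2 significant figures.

≈ 0.89 mm/yr

ρ_w = 1024 kg m⁻³. Annual water volume added = 332 Gt / ρ_w = 3.320×10^14 kg / 1024 kg m⁻³ = 3.242×10^11 m³.
Δh per year = 3.242×10^11 / 3.65×10^14 = 8.87×10^-4 m = 0.89 mm.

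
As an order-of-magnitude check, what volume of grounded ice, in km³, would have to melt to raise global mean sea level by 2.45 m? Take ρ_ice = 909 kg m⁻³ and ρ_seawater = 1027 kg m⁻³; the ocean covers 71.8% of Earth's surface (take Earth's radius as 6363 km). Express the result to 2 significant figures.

Required water volume = Δh × A = 2.45 m × 3.65×10^14 m² = 8.950×10^14 m³ = 8.950×10^5 km³.
Ice volume = water volume × ρ_w/ρ_ice = 8.950×10^5 × 1027/909 = 1.0×10^6 km³.

≈ 1.0×10^6 km³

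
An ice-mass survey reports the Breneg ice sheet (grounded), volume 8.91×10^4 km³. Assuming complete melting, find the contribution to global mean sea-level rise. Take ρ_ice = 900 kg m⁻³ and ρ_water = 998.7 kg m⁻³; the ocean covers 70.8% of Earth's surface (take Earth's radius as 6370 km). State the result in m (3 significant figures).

Breneg: 8.91×10^4 km³ × (900/998.7) = 8.029×10^4 km³ of water.
Spread over 3.61×10^14 m² of ocean, Δh = 8.029×10^13 / 3.61×10^14 = 0.222 m.

≈ 0.222 m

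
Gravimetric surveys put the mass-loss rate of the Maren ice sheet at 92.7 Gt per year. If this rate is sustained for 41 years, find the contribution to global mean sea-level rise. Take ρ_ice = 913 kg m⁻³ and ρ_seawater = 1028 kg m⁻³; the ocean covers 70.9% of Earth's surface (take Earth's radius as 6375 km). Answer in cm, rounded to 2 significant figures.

Total mass lost = 92.7 Gt/yr × 41 yr = 3801 Gt = 3.801×10^15 kg.
ρ_w = 1028 kg m⁻³, so water volume = 3.801×10^15 / 1028 = 3.697×10^12 m³.
Δh = 3.697×10^12 / 3.62×10^14 = 0.0102 m = 1.0 cm.

≈ 1.0 cm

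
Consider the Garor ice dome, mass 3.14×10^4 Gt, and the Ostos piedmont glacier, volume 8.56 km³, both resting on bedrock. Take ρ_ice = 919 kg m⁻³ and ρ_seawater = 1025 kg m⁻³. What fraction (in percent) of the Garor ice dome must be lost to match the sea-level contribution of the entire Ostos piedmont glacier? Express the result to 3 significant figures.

≈ 0.0251 %

Equal sea-level rise means equal mass of meltwater, i.e. equal mass of ice lost.
Ice mass of Ostos: 7.867×10^12 kg; ice mass of Garor: 3.140×10^16 kg.
Fraction required = 7.867×10^12 / 3.140×10^16 = 2.51×10^-4 → 0.0251 %.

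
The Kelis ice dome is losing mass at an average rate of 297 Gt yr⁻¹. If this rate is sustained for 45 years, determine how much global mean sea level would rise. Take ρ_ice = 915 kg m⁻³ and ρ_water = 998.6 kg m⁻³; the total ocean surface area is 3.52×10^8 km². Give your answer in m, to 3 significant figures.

≈ 0.0380 m

Total mass lost = 297 Gt/yr × 45 yr = 1.336×10^4 Gt = 1.336×10^16 kg.
ρ_w = 998.6 kg m⁻³, so water volume = 1.336×10^16 / 998.6 = 1.338×10^13 m³.
Δh = 1.338×10^13 / 3.52×10^14 = 0.0380 m.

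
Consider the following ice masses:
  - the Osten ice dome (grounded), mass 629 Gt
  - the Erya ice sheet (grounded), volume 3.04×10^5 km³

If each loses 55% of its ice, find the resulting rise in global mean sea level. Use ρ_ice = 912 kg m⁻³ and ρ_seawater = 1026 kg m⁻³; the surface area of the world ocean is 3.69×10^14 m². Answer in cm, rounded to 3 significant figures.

≈ 40.4 cm

Osten: 0.55 × 629 Gt = 3.460×10^14 kg; dividing by ρ_w = 1026 kg m⁻³ gives 3.372×10^11 m³ of water.
Erya: 0.55 × 3.04×10^5 km³ × (912/1026) = 1.486×10^5 km³ of water.
Total added water ≈ 1.490×10^14 m³ over 3.69×10^14 m² → Δh = 0.404 m = 40.4 cm.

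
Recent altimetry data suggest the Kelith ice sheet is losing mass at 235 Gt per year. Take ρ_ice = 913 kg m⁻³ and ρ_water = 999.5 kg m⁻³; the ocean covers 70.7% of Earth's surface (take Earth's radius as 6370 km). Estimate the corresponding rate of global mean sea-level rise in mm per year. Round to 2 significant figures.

≈ 0.65 mm/yr

ρ_w = 999.5 kg m⁻³. Annual water volume added = 235 Gt / ρ_w = 2.350×10^14 kg / 999.5 kg m⁻³ = 2.351×10^11 m³.
Δh per year = 2.351×10^11 / 3.61×10^14 = 6.52×10^-4 m = 0.65 mm.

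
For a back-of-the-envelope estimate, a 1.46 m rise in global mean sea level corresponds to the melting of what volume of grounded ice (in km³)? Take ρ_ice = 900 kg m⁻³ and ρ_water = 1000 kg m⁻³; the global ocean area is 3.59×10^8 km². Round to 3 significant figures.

Required water volume = Δh × A = 1.46 m × 3.59×10^14 m² = 5.241×10^14 m³ = 5.241×10^5 km³.
Ice volume = water volume × ρ_w/ρ_ice = 5.241×10^5 × 1000/900 = 5.82×10^5 km³.

≈ 5.82×10^5 km³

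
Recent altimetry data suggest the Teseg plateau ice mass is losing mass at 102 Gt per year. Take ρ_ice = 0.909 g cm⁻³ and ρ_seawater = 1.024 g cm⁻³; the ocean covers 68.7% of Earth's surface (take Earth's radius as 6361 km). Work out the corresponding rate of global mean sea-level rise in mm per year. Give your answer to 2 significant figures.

ρ_w = 1.024 g cm⁻³ = 1024 kg m⁻³. Annual water volume added = 102 Gt / ρ_w = 1.020×10^14 kg / 1024 kg m⁻³ = 9.961×10^10 m³.
Δh per year = 9.961×10^10 / 3.49×10^14 = 2.85×10^-4 m = 0.29 mm.

≈ 0.29 mm/yr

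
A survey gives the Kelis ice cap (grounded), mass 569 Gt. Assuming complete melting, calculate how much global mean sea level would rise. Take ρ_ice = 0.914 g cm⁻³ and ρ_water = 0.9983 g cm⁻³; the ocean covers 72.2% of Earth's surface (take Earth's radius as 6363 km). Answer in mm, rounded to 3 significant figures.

≈ 1.55 mm

Kelis: 569 Gt = 5.690×10^14 kg; dividing by ρ_w = 0.9983 g cm⁻³ = 998.3 kg m⁻³ gives 5.700×10^11 m³ of water.
Spread over 3.67×10^14 m² of ocean, Δh = 5.700×10^11 / 3.67×10^14 = 1.55×10^-3 m = 1.55 mm.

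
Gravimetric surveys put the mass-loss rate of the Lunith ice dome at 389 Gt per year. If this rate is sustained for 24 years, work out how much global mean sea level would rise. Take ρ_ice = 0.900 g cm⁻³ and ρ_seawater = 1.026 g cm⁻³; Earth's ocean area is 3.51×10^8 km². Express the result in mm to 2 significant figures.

Total mass lost = 389 Gt/yr × 24 yr = 9336 Gt = 9.336×10^15 kg.
ρ_w = 1.026 g cm⁻³ = 1026 kg m⁻³, so water volume = 9.336×10^15 / 1026 = 9.099×10^12 m³.
Δh = 9.099×10^12 / 3.51×10^14 = 0.0259 m = 26 mm.

≈ 26 mm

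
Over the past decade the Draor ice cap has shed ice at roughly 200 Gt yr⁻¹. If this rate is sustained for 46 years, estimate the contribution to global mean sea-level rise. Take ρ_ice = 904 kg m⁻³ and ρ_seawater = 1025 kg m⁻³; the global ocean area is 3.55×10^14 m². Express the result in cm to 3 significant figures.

Total mass lost = 200 Gt/yr × 46 yr = 9200 Gt = 9.200×10^15 kg.
ρ_w = 1025 kg m⁻³, so water volume = 9.200×10^15 / 1025 = 8.976×10^12 m³.
Δh = 8.976×10^12 / 3.55×10^14 = 0.0253 m = 2.53 cm.

≈ 2.53 cm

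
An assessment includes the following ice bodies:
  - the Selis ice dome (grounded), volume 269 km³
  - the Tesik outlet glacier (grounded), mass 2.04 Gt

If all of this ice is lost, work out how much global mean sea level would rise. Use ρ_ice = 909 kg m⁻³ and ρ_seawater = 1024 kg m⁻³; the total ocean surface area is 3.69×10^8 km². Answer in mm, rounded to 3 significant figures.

Selis: 269 km³ × (909/1024) = 238.8 km³ of water.
Tesik: 2.04 Gt = 2.040×10^12 kg; dividing by ρ_w = 1024 kg m⁻³ gives 1.992×10^9 m³ of water.
Total added water ≈ 2.408×10^11 m³ over 3.69×10^14 m² → Δh = 6.53×10^-4 m = 0.653 mm.

≈ 0.653 mm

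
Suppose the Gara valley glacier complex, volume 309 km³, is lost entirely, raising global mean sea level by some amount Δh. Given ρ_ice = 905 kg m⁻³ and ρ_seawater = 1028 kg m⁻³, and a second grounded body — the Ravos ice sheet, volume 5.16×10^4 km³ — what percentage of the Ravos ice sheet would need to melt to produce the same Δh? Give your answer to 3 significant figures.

Equal sea-level rise means equal mass of meltwater, i.e. equal mass of ice lost.
Ice mass of Gara: 2.796×10^14 kg; ice mass of Ravos: 4.670×10^16 kg.
Fraction required = 2.796×10^14 / 4.670×10^16 = 5.99×10^-3 → 0.599 %.

≈ 0.599 %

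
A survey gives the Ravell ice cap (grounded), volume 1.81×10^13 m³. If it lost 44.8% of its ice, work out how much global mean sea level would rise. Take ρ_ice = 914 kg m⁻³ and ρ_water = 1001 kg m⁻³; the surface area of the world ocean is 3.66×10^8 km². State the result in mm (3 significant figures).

≈ 20.2 mm

Ravell: 0.448 × 1.81×10^13 m³ × (914/1001) = 7.404×10^12 m³ of water.
Spread over 3.66×10^14 m² of ocean, Δh = 7.404×10^12 / 3.66×10^14 = 0.0202 m = 20.2 mm.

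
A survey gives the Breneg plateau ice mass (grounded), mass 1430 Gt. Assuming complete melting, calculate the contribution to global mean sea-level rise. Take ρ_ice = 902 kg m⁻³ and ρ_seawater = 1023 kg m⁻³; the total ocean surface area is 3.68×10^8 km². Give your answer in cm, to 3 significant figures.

≈ 0.380 cm

Breneg: 1430 Gt = 1.430×10^15 kg; dividing by ρ_w = 1023 kg m⁻³ gives 1.398×10^12 m³ of water.
Spread over 3.68×10^14 m² of ocean, Δh = 1.398×10^12 / 3.68×10^14 = 3.80×10^-3 m = 0.380 cm.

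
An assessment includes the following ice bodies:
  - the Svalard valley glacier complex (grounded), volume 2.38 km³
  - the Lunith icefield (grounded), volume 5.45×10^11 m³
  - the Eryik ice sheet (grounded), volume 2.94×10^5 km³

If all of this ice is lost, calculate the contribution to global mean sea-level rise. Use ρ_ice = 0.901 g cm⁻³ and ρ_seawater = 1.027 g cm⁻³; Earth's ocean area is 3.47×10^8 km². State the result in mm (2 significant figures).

Svalard: 2.38 km³ × (901/1027) = 2.088 km³ of water.
Lunith: 5.45×10^11 m³ × (901/1027) = 4.781×10^11 m³ of water.
Eryik: 2.94×10^5 km³ × (901/1027) = 2.579×10^5 km³ of water.
Total added water ≈ 2.584×10^14 m³ over 3.47×10^14 m² → Δh = 0.745 m = 740 mm.

≈ 740 mm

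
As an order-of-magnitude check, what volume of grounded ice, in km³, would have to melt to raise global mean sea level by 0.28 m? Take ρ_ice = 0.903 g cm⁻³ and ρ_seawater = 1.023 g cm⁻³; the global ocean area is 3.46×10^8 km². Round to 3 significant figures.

≈ 1.10×10^5 km³

Required water volume = Δh × A = 0.28 m × 3.46×10^14 m² = 9.688×10^13 m³ = 9.688×10^4 km³.
Ice volume = water volume × ρ_w/ρ_ice = 9.688×10^4 × 1023/903 = 1.10×10^5 km³.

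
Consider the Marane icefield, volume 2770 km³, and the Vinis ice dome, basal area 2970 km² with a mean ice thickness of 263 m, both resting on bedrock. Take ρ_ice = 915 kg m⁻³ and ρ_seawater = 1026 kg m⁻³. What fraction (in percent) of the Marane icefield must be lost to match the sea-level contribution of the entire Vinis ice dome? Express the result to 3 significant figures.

Equal sea-level rise means equal mass of meltwater, i.e. equal mass of ice lost.
Ice mass of Vinis: 7.147×10^14 kg; ice mass of Marane: 2.535×10^15 kg.
Fraction required = 7.147×10^14 / 2.535×10^15 = 0.282 → 28.2 %.

≈ 28.2 %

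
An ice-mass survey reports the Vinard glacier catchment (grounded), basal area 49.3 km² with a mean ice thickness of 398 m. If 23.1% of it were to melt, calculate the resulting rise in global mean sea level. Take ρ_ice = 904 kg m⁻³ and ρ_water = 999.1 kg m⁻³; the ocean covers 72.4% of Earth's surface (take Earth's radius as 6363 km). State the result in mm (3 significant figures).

≈ 0.0111 mm

Vinard: ice volume = 49.3 km² × 398 m = 19.62 km³; 0.231 × 19.62 × (904/999.1) = 4.101 km³ of water.
Spread over 3.68×10^14 m² of ocean, Δh = 4.101×10^9 / 3.68×10^14 = 1.11×10^-5 m = 0.0111 mm.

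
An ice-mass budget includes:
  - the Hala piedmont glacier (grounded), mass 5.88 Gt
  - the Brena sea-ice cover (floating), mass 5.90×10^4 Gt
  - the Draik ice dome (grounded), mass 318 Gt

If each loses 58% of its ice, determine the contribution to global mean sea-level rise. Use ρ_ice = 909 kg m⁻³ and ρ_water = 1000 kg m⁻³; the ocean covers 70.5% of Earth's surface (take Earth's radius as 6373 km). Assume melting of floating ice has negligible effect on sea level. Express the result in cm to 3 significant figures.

Hala: 0.58 × 5.88 Gt = 3.410×10^12 kg; dividing by ρ_w = 1000 kg m⁻³ gives 3.410×10^9 m³ of water.
The Brena sea-ice cover is floating and already displaces its own weight of water, so its melt adds essentially nothing to sea level.
Draik: 0.58 × 318 Gt = 1.844×10^14 kg; dividing by ρ_w = 1000 kg m⁻³ gives 1.844×10^11 m³ of water.
Total added water ≈ 1.879×10^11 m³ over 3.60×10^14 m² → Δh = 5.22×10^-4 m = 0.0522 cm.

≈ 0.0522 cm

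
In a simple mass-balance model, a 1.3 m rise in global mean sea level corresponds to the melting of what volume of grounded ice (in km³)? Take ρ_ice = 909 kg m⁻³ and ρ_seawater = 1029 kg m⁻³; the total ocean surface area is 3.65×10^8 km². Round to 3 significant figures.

Required water volume = Δh × A = 1.3 m × 3.65×10^14 m² = 4.745×10^14 m³ = 4.745×10^5 km³.
Ice volume = water volume × ρ_w/ρ_ice = 4.745×10^5 × 1029/909 = 5.37×10^5 km³.

≈ 5.37×10^5 km³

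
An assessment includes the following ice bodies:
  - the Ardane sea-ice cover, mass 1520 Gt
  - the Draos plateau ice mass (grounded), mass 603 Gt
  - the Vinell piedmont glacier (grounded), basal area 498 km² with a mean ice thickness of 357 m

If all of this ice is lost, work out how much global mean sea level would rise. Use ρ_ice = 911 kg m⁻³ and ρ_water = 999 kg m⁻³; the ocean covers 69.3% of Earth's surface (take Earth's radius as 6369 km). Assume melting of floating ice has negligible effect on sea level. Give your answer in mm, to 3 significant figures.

The Ardane sea-ice cover is floating and already displaces its own weight of water, so its melt adds essentially nothing to sea level.
Draos: 603 Gt = 6.030×10^14 kg; dividing by ρ_w = 999 kg m⁻³ gives 6.036×10^11 m³ of water.
Vinell: ice volume = 498 km² × 357 m = 177.8 km³; 177.8 × (911/999) = 162.1 km³ of water.
Total added water ≈ 7.657×10^11 m³ over 3.53×10^14 m² → Δh = 2.17×10^-3 m = 2.17 mm.

≈ 2.17 mm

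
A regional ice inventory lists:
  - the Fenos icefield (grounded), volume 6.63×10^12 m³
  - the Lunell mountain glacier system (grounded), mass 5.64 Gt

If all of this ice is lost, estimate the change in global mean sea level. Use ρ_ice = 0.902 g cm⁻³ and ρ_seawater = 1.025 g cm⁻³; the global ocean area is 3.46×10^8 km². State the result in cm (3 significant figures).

≈ 1.69 cm

Fenos: 6.63×10^12 m³ × (902/1025) = 5.834×10^12 m³ of water.
Lunell: 5.64 Gt = 5.640×10^12 kg; dividing by ρ_w = 1.025 g cm⁻³ = 1025 kg m⁻³ gives 5.502×10^9 m³ of water.
Total added water ≈ 5.840×10^12 m³ over 3.46×10^14 m² → Δh = 0.0169 m = 1.69 cm.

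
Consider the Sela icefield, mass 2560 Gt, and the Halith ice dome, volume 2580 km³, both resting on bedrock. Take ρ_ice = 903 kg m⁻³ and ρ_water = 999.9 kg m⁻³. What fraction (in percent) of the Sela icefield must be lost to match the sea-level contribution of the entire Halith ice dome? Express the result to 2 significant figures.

Equal sea-level rise means equal mass of meltwater, i.e. equal mass of ice lost.
Ice mass of Halith: 2.330×10^15 kg; ice mass of Sela: 2.560×10^15 kg.
Fraction required = 2.330×10^15 / 2.560×10^15 = 0.910 → 91 %.

≈ 91 %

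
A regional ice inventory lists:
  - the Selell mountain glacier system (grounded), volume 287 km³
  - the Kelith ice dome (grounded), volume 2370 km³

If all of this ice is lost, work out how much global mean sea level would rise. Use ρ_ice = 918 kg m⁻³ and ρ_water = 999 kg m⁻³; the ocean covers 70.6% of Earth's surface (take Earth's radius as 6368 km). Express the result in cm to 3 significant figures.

Selell: 287 km³ × (918/999) = 263.7 km³ of water.
Kelith: 2370 km³ × (918/999) = 2178 km³ of water.
Total added water ≈ 2.442×10^12 m³ over 3.60×10^14 m² → Δh = 6.79×10^-3 m = 0.679 cm.

≈ 0.679 cm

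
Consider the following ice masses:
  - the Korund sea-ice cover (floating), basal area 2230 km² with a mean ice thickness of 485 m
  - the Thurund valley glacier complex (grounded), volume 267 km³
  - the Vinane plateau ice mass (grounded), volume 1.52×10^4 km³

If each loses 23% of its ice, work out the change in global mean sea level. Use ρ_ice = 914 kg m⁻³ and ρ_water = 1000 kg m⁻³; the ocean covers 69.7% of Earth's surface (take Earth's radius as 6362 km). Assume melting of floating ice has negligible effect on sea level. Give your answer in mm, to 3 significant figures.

The Korund sea-ice cover is floating and already displaces its own weight of water, so its melt adds essentially nothing to sea level.
Thurund: 0.23 × 267 km³ × (914/1000) = 56.13 km³ of water.
Vinane: 0.23 × 1.52×10^4 km³ × (914/1000) = 3195 km³ of water.
Total added water ≈ 3.251×10^12 m³ over 3.55×10^14 m² → Δh = 9.17×10^-3 m = 9.17 mm.

≈ 9.17 mm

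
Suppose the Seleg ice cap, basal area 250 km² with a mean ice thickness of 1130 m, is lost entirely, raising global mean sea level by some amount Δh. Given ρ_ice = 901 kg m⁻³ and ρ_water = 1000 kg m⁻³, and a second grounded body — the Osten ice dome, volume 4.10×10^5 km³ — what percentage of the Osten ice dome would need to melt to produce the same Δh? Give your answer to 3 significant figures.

Equal sea-level rise means equal mass of meltwater, i.e. equal mass of ice lost.
Ice mass of Seleg: 2.545×10^14 kg; ice mass of Osten: 3.694×10^17 kg.
Fraction required = 2.545×10^14 / 3.694×10^17 = 6.89×10^-4 → 0.0689 %.

≈ 0.0689 %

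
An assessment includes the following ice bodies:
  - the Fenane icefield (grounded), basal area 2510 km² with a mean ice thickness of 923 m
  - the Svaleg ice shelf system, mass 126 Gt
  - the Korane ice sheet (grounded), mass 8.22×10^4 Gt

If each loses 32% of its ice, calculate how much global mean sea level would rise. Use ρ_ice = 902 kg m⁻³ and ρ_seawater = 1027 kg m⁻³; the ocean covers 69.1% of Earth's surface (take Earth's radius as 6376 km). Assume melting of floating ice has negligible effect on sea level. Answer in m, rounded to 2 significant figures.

≈ 0.074 m

Fenane: ice volume = 2510 km² × 923 m = 2317 km³; 0.32 × 2317 × (902/1027) = 651.1 km³ of water.
The Svaleg ice shelf system is floating and already displaces its own weight of water, so its melt adds essentially nothing to sea level.
Korane: 0.32 × 8.22×10^4 Gt = 2.630×10^16 kg; dividing by ρ_w = 1027 kg m⁻³ gives 2.561×10^13 m³ of water.
Total added water ≈ 2.626×10^13 m³ over 3.53×10^14 m² → Δh = 0.0744 m.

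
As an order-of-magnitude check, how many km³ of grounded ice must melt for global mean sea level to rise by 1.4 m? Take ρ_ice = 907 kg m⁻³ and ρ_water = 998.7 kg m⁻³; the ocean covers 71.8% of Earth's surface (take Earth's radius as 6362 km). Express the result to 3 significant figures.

≈ 5.63×10^5 km³

Required water volume = Δh × A = 1.4 m × 3.65×10^14 m² = 5.113×10^14 m³ = 5.113×10^5 km³.
Ice volume = water volume × ρ_w/ρ_ice = 5.113×10^5 × 998.7/907 = 5.63×10^5 km³.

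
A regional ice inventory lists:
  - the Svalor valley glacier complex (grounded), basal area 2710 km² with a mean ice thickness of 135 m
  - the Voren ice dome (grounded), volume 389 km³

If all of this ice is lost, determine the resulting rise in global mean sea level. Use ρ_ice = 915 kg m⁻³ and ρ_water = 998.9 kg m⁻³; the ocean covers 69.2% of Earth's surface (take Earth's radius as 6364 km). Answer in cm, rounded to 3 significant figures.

Svalor: ice volume = 2710 km² × 135 m = 365.9 km³; 365.9 × (915/998.9) = 335.1 km³ of water.
Voren: 389 km³ × (915/998.9) = 356.3 km³ of water.
Total added water ≈ 6.914×10^11 m³ over 3.52×10^14 m² → Δh = 1.96×10^-3 m = 0.196 cm.

≈ 0.196 cm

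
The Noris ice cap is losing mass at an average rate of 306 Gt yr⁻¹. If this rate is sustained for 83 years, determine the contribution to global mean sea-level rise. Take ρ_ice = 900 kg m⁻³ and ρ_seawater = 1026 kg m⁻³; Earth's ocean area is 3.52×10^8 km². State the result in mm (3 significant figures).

≈ 70.3 mm

Total mass lost = 306 Gt/yr × 83 yr = 2.540×10^4 Gt = 2.540×10^16 kg.
ρ_w = 1026 kg m⁻³, so water volume = 2.540×10^16 / 1026 = 2.475×10^13 m³.
Δh = 2.475×10^13 / 3.52×10^14 = 0.0703 m = 70.3 mm.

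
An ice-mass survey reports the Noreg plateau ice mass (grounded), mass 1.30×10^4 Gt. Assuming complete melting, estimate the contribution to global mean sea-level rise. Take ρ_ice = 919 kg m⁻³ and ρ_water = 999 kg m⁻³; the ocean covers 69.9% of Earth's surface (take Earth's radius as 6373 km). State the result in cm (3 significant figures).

≈ 3.65 cm

Noreg: 1.30×10^4 Gt = 1.300×10^16 kg; dividing by ρ_w = 999 kg m⁻³ gives 1.301×10^13 m³ of water.
Spread over 3.57×10^14 m² of ocean, Δh = 1.301×10^13 / 3.57×10^14 = 0.0365 m = 3.65 cm.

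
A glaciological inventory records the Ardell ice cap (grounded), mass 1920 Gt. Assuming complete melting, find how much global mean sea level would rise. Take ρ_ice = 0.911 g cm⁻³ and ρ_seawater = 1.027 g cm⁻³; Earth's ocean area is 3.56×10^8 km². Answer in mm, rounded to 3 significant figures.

≈ 5.25 mm

Ardell: 1920 Gt = 1.920×10^15 kg; dividing by ρ_w = 1.027 g cm⁻³ = 1027 kg m⁻³ gives 1.870×10^12 m³ of water.
Spread over 3.56×10^14 m² of ocean, Δh = 1.870×10^12 / 3.56×10^14 = 5.25×10^-3 m = 5.25 mm.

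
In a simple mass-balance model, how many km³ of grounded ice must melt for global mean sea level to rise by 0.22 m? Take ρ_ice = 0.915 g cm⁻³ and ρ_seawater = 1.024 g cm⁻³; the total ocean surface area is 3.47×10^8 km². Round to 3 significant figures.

Required water volume = Δh × A = 0.22 m × 3.47×10^14 m² = 7.634×10^13 m³ = 7.634×10^4 km³.
Ice volume = water volume × ρ_w/ρ_ice = 7.634×10^4 × 1024/915 = 8.54×10^4 km³.

≈ 8.54×10^4 km³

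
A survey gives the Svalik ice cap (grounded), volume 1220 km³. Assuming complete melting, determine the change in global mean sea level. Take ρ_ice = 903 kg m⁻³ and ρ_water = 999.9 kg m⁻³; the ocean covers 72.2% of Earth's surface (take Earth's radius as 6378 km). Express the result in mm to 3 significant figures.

≈ 2.99 mm

Svalik: 1220 km³ × (903/999.9) = 1102 km³ of water.
Spread over 3.69×10^14 m² of ocean, Δh = 1.102×10^12 / 3.69×10^14 = 2.99×10^-3 m = 2.99 mm.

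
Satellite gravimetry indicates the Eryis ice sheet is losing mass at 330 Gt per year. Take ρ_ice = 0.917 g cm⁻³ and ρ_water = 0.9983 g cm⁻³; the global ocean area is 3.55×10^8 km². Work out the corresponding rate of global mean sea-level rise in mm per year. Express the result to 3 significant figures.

ρ_w = 0.9983 g cm⁻³ = 998.3 kg m⁻³. Annual water volume added = 330 Gt / ρ_w = 3.300×10^14 kg / 998.3 kg m⁻³ = 3.306×10^11 m³.
Δh per year = 3.306×10^11 / 3.55×10^14 = 9.31×10^-4 m = 0.931 mm.

≈ 0.931 mm/yr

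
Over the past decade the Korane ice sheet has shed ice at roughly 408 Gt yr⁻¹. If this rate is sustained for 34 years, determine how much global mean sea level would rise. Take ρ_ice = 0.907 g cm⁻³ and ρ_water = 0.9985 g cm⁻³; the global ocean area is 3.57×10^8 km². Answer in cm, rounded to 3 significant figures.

≈ 3.89 cm

Total mass lost = 408 Gt/yr × 34 yr = 1.387×10^4 Gt = 1.387×10^16 kg.
ρ_w = 0.9985 g cm⁻³ = 998.5 kg m⁻³, so water volume = 1.387×10^16 / 998.5 = 1.389×10^13 m³.
Δh = 1.389×10^13 / 3.57×10^14 = 0.0389 m = 3.89 cm.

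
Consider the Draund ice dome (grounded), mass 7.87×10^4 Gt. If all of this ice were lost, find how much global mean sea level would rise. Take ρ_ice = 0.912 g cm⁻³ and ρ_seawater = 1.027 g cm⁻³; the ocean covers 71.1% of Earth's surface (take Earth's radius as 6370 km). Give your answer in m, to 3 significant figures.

Draund: 7.87×10^4 Gt = 7.870×10^16 kg; dividing by ρ_w = 1.027 g cm⁻³ = 1027 kg m⁻³ gives 7.663×10^13 m³ of water.
Spread over 3.63×10^14 m² of ocean, Δh = 7.663×10^13 / 3.63×10^14 = 0.211 m.

≈ 0.211 m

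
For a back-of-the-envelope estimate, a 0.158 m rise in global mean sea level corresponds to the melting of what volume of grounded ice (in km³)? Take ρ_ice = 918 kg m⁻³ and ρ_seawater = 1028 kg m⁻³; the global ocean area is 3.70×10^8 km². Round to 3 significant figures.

Required water volume = Δh × A = 0.158 m × 3.70×10^14 m² = 5.846×10^13 m³ = 5.846×10^4 km³.
Ice volume = water volume × ρ_w/ρ_ice = 5.846×10^4 × 1028/918 = 6.55×10^4 km³.

≈ 6.55×10^4 km³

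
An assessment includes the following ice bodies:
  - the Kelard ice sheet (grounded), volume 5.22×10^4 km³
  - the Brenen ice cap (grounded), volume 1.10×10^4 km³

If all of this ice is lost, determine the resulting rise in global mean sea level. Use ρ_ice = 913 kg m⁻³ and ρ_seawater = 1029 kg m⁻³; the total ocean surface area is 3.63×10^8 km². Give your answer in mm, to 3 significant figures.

≈ 154 mm

Kelard: 5.22×10^4 km³ × (913/1029) = 4.632×10^4 km³ of water.
Brenen: 1.10×10^4 km³ × (913/1029) = 9760 km³ of water.
Total added water ≈ 5.608×10^13 m³ over 3.63×10^14 m² → Δh = 0.154 m = 154 mm.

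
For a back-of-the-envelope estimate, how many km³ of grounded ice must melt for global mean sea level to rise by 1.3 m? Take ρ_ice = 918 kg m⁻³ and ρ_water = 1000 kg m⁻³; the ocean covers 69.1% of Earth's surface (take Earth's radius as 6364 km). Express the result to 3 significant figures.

≈ 4.98×10^5 km³

Required water volume = Δh × A = 1.3 m × 3.52×10^14 m² = 4.572×10^14 m³ = 4.572×10^5 km³.
Ice volume = water volume × ρ_w/ρ_ice = 4.572×10^5 × 1000/918 = 4.98×10^5 km³.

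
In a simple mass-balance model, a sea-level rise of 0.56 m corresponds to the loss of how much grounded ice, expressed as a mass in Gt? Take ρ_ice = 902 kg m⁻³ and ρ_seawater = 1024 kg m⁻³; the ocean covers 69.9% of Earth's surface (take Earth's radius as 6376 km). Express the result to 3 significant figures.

≈ 2.05×10^5 Gt

Required water volume = Δh × A = 0.56 m × 3.57×10^14 m² = 2.000×10^14 m³.
ρ_w = 1024 kg m⁻³, so the mass of water = 2.000×10^14 m³ × 1024 kg m⁻³ = 2.048×10^17 kg = 2.05×10^5 Gt (and the same mass of ice, by conservation).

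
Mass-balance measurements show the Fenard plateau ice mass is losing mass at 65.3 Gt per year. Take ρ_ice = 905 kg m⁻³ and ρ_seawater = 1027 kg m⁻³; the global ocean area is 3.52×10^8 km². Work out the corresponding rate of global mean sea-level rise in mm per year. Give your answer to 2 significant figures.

ρ_w = 1027 kg m⁻³. Annual water volume added = 65.3 Gt / ρ_w = 6.530×10^13 kg / 1027 kg m⁻³ = 6.358×10^10 m³.
Δh per year = 6.358×10^10 / 3.52×10^14 = 1.81×10^-4 m = 0.18 mm.

≈ 0.18 mm/yr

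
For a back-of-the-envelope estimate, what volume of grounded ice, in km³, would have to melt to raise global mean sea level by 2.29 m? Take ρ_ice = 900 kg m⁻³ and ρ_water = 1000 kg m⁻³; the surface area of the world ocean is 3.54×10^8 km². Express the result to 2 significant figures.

≈ 9.0×10^5 km³

Required water volume = Δh × A = 2.29 m × 3.54×10^14 m² = 8.107×10^14 m³ = 8.107×10^5 km³.
Ice volume = water volume × ρ_w/ρ_ice = 8.107×10^5 × 1000/900 = 9.0×10^5 km³.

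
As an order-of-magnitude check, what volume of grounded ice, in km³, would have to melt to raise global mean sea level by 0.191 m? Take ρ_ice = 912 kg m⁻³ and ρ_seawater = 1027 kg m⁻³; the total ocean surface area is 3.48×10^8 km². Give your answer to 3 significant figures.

≈ 7.48×10^4 km³

Required water volume = Δh × A = 0.191 m × 3.48×10^14 m² = 6.647×10^13 m³ = 6.647×10^4 km³.
Ice volume = water volume × ρ_w/ρ_ice = 6.647×10^4 × 1027/912 = 7.48×10^4 km³.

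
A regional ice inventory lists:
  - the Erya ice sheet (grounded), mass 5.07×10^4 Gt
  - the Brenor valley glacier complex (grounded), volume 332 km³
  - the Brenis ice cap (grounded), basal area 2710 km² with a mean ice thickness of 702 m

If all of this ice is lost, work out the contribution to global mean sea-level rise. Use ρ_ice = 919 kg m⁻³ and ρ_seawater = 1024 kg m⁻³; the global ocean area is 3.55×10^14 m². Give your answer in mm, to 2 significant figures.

≈ 150 mm

Erya: 5.07×10^4 Gt = 5.070×10^16 kg; dividing by ρ_w = 1024 kg m⁻³ gives 4.951×10^13 m³ of water.
Brenor: 332 km³ × (919/1024) = 298.0 km³ of water.
Brenis: ice volume = 2710 km² × 702 m = 1902 km³; 1902 × (919/1024) = 1707 km³ of water.
Total added water ≈ 5.152×10^13 m³ over 3.55×10^14 m² → Δh = 0.145 m = 150 mm.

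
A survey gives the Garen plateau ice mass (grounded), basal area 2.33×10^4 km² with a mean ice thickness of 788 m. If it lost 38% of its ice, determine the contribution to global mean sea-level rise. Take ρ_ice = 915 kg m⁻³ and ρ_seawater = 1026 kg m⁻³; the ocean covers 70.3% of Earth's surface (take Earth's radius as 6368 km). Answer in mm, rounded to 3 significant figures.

≈ 17.4 mm

Garen: ice volume = 2.33×10^4 km² × 788 m = 1.836×10^4 km³; 0.38 × 1.836×10^4 × (915/1026) = 6222 km³ of water.
Spread over 3.58×10^14 m² of ocean, Δh = 6.222×10^12 / 3.58×10^14 = 0.0174 m = 17.4 mm.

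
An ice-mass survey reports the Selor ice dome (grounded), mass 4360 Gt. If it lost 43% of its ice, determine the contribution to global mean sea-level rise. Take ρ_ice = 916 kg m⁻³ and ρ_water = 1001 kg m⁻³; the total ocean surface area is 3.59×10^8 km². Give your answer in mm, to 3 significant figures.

Selor: 0.43 × 4360 Gt = 1.875×10^15 kg; dividing by ρ_w = 1001 kg m⁻³ gives 1.873×10^12 m³ of water.
Spread over 3.59×10^14 m² of ocean, Δh = 1.873×10^12 / 3.59×10^14 = 5.22×10^-3 m = 5.22 mm.

≈ 5.22 mm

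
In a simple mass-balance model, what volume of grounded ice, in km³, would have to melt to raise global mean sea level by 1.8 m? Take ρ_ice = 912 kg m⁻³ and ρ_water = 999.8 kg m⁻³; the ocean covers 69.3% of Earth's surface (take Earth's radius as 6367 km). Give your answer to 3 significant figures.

Required water volume = Δh × A = 1.8 m × 3.53×10^14 m² = 6.355×10^14 m³ = 6.355×10^5 km³.
Ice volume = water volume × ρ_w/ρ_ice = 6.355×10^5 × 999.8/912 = 6.97×10^5 km³.

≈ 6.97×10^5 km³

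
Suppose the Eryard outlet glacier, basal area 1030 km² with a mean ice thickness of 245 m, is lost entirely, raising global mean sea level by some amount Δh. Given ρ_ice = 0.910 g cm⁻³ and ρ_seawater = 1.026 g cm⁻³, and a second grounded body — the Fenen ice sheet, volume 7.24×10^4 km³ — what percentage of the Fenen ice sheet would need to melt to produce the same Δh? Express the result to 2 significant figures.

Equal sea-level rise means equal mass of meltwater, i.e. equal mass of ice lost.
Ice mass of Eryard: 2.296×10^14 kg; ice mass of Fenen: 6.588×10^16 kg.
Fraction required = 2.296×10^14 / 6.588×10^16 = 3.49×10^-3 → 0.35 %.

≈ 0.35 %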